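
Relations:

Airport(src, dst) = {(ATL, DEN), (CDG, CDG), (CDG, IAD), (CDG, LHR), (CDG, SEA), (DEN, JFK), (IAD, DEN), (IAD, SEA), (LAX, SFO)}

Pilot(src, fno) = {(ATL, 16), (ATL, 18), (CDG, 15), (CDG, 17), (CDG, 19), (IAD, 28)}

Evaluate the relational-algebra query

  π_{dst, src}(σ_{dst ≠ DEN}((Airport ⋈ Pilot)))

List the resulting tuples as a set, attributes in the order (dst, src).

{(CDG, CDG), (IAD, CDG), (LHR, CDG), (SEA, CDG), (SEA, IAD)}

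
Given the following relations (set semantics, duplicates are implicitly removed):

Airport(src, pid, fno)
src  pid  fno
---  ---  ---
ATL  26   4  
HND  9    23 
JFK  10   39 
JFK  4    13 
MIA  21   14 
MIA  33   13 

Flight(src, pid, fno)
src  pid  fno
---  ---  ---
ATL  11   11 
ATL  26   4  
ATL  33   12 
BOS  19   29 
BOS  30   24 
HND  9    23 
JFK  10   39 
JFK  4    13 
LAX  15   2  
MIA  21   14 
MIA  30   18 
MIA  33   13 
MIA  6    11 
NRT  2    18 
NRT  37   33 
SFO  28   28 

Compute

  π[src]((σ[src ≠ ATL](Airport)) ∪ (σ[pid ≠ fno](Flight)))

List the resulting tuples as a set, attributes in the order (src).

Selection src ≠ ATL: {(HND, 9, 23), (JFK, 10, 39), (JFK, 4, 13), (MIA, 21, 14), (MIA, 33, 13)}
Selection pid ≠ fno: {(ATL, 26, 4), (ATL, 33, 12), (BOS, 19, 29), (BOS, 30, 24), (HND, 9, 23), (JFK, 10, 39), (JFK, 4, 13), (LAX, 15, 2), (MIA, 21, 14), (MIA, 30, 18), (MIA, 33, 13), (MIA, 6, 11), (NRT, 2, 18), (NRT, 37, 33)}
Taking the union: {(ATL, 26, 4), (ATL, 33, 12), (BOS, 19, 29), (BOS, 30, 24), (HND, 9, 23), (JFK, 10, 39), (JFK, 4, 13), (LAX, 15, 2), (MIA, 21, 14), (MIA, 30, 18), (MIA, 33, 13), (MIA, 6, 11), (NRT, 2, 18), (NRT, 37, 33)}
π[src]: project onto (src) (7 duplicate(s) eliminated) → {ATL, BOS, HND, JFK, LAX, MIA, NRT}

{ATL, BOS, HND, JFK, LAX, MIA, NRT}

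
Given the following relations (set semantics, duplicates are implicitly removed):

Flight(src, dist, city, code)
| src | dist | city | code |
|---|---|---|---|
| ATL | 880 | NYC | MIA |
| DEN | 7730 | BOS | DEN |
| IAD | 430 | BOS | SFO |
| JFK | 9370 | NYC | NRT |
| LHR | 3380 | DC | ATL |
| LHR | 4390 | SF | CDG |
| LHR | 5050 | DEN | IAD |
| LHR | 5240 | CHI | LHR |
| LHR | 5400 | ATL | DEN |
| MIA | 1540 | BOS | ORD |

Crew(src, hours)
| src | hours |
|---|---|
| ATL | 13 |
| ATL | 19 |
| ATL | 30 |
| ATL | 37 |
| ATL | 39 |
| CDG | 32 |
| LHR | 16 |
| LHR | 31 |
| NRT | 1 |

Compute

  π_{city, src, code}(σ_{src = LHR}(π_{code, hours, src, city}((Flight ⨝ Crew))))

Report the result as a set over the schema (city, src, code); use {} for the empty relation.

Natural join on src: {(ATL, 880, NYC, MIA, 13), (ATL, 880, NYC, MIA, 19), (ATL, 880, NYC, MIA, 30), (ATL, 880, NYC, MIA, 37), (ATL, 880, NYC, MIA, 39), (LHR, 3380, DC, ATL, 16), (LHR, 3380, DC, ATL, 31), (LHR, 4390, SF, CDG, 16), (LHR, 4390, SF, CDG, 31), (LHR, 5050, DEN, IAD, 16), (LHR, 5050, DEN, IAD, 31), (LHR, 5240, CHI, LHR, 16), (LHR, 5240, CHI, LHR, 31), (LHR, 5400, ATL, DEN, 16), (LHR, 5400, ATL, DEN, 31)}
Keep only column(s) code, hours, src, city: {(ATL, 16, LHR, DC), (ATL, 31, LHR, DC), (CDG, 16, LHR, SF), (CDG, 31, LHR, SF), (DEN, 16, LHR, ATL), (DEN, 31, LHR, ATL), (IAD, 16, LHR, DEN), (IAD, 31, LHR, DEN), (LHR, 16, LHR, CHI), (LHR, 31, LHR, CHI), (MIA, 13, ATL, NYC), (MIA, 19, ATL, NYC), (MIA, 30, ATL, NYC), (MIA, 37, ATL, NYC), (MIA, 39, ATL, NYC)}
Apply σ_{src = LHR}; surviving tuples: {(ATL, 16, LHR, DC), (ATL, 31, LHR, DC), (CDG, 16, LHR, SF), (CDG, 31, LHR, SF), (DEN, 16, LHR, ATL), (DEN, 31, LHR, ATL), (IAD, 16, LHR, DEN), (IAD, 31, LHR, DEN), (LHR, 16, LHR, CHI), (LHR, 31, LHR, CHI)}
Keep only column(s) city, src, code (5 duplicate(s) eliminated): {(ATL, LHR, DEN), (CHI, LHR, LHR), (DC, LHR, ATL), (DEN, LHR, IAD), (SF, LHR, CDG)}

{(ATL, LHR, DEN), (CHI, LHR, LHR), (DC, LHR, ATL), (DEN, LHR, IAD), (SF, LHR, CDG)}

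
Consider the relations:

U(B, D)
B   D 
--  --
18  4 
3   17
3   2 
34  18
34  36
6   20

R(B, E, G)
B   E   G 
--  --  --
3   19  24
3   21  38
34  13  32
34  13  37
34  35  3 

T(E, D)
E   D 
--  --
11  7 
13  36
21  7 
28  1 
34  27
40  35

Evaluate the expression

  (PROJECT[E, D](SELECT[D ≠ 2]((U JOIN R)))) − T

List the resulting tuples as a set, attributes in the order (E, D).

U ⋈ R (natural join on B): {(3, 17, 19, 24), (3, 17, 21, 38), (3, 2, 19, 24), (3, 2, 21, 38), (34, 18, 13, 32), (34, 18, 13, 37), (34, 18, 35, 3), (34, 36, 13, 32), (34, 36, 13, 37), (34, 36, 35, 3)}
Selection D ≠ 2: {(3, 17, 19, 24), (3, 17, 21, 38), (34, 18, 13, 32), (34, 18, 13, 37), (34, 18, 35, 3), (34, 36, 13, 32), (34, 36, 13, 37), (34, 36, 35, 3)}
π_{E, D} gives {(13, 18), (13, 36), (19, 17), (21, 17), (35, 18), (35, 36)} (2 duplicate(s) eliminated).
Set difference of the two operands is {(13, 18), (19, 17), (21, 17), (35, 18), (35, 36)}.

{(13, 18), (19, 17), (21, 17), (35, 18), (35, 36)}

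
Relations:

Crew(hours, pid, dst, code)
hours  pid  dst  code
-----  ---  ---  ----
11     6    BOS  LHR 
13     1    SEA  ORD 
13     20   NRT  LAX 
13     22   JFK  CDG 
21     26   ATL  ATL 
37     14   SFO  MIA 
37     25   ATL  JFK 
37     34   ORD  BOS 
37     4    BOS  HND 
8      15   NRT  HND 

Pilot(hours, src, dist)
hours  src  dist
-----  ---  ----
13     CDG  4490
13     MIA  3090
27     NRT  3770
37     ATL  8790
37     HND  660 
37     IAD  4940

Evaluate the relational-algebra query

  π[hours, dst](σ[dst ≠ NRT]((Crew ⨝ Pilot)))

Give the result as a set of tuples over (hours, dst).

Joining Crew and Pilot on hours yields {(13, 1, SEA, ORD, CDG, 4490), (13, 1, SEA, ORD, MIA, 3090), (13, 20, NRT, LAX, CDG, 4490), (13, 20, NRT, LAX, MIA, 3090), (13, 22, JFK, CDG, CDG, 4490), (13, 22, JFK, CDG, MIA, 3090), (37, 14, SFO, MIA, ATL, 8790), (37, 14, SFO, MIA, HND, 660), (37, 14, SFO, MIA, IAD, 4940), (37, 25, ATL, JFK, ATL, 8790), (37, 25, ATL, JFK, HND, 660), (37, 25, ATL, JFK, IAD, 4940), (37, 34, ORD, BOS, ATL, 8790), (37, 34, ORD, BOS, HND, 660), (37, 34, ORD, BOS, IAD, 4940), (37, 4, BOS, HND, ATL, 8790), (37, 4, BOS, HND, HND, 660), (37, 4, BOS, HND, IAD, 4940)}.
Filtering on dst ≠ NRT leaves {(13, 1, SEA, ORD, CDG, 4490), (13, 1, SEA, ORD, MIA, 3090), (13, 22, JFK, CDG, CDG, 4490), (13, 22, JFK, CDG, MIA, 3090), (37, 14, SFO, MIA, ATL, 8790), (37, 14, SFO, MIA, HND, 660), (37, 14, SFO, MIA, IAD, 4940), (37, 25, ATL, JFK, ATL, 8790), (37, 25, ATL, JFK, HND, 660), (37, 25, ATL, JFK, IAD, 4940), (37, 34, ORD, BOS, ATL, 8790), (37, 34, ORD, BOS, HND, 660), (37, 34, ORD, BOS, IAD, 4940), (37, 4, BOS, HND, ATL, 8790), (37, 4, BOS, HND, HND, 660), (37, 4, BOS, HND, IAD, 4940)}.
π[hours, dst]: project onto (hours, dst) (10 duplicate(s) eliminated) → {(13, JFK), (13, SEA), (37, ATL), (37, BOS), (37, ORD), (37, SFO)}

{(13, JFK), (13, SEA), (37, ATL), (37, BOS), (37, ORD), (37, SFO)}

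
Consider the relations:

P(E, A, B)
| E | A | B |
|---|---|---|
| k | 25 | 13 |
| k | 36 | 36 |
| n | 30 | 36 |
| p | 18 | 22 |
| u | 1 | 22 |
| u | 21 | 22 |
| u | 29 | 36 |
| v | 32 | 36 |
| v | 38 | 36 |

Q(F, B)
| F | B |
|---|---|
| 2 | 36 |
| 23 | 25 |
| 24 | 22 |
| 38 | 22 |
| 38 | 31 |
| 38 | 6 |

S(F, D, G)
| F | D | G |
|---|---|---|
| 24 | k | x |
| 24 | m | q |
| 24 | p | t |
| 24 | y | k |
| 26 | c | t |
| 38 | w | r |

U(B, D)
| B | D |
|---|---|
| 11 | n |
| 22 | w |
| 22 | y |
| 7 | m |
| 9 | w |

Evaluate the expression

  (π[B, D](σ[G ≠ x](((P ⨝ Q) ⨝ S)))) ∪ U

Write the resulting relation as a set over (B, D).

Natural join on B: {(k, 36, 36, 2), (n, 30, 36, 2), (p, 18, 22, 24), (p, 18, 22, 38), (u, 1, 22, 24), (u, 1, 22, 38), (u, 21, 22, 24), (u, 21, 22, 38), (u, 29, 36, 2), (v, 32, 36, 2), (v, 38, 36, 2)}
Natural join on F: {(p, 18, 22, 24, k, x), (p, 18, 22, 24, m, q), (p, 18, 22, 24, p, t), (p, 18, 22, 24, y, k), (p, 18, 22, 38, w, r), (u, 1, 22, 24, k, x), (u, 1, 22, 24, m, q), (u, 1, 22, 24, p, t), (u, 1, 22, 24, y, k), (u, 1, 22, 38, w, r), (u, 21, 22, 24, k, x), (u, 21, 22, 24, m, q), (u, 21, 22, 24, p, t), (u, 21, 22, 24, y, k), (u, 21, 22, 38, w, r)}
σ[G ≠ x]: keep tuples satisfying G ≠ x → {(p, 18, 22, 24, m, q), (p, 18, 22, 24, p, t), (p, 18, 22, 24, y, k), (p, 18, 22, 38, w, r), (u, 1, 22, 24, m, q), (u, 1, 22, 24, p, t), (u, 1, 22, 24, y, k), (u, 1, 22, 38, w, r), (u, 21, 22, 24, m, q), (u, 21, 22, 24, p, t), (u, 21, 22, 24, y, k), (u, 21, 22, 38, w, r)}
π[B, D]: project onto (B, D) (8 duplicate(s) eliminated) → {(22, m), (22, p), (22, w), (22, y)}
Taking the union: {(11, n), (22, m), (22, p), (22, w), (22, y), (7, m), (9, w)}

{(11, n), (22, m), (22, p), (22, w), (22, y), (7, m), (9, w)}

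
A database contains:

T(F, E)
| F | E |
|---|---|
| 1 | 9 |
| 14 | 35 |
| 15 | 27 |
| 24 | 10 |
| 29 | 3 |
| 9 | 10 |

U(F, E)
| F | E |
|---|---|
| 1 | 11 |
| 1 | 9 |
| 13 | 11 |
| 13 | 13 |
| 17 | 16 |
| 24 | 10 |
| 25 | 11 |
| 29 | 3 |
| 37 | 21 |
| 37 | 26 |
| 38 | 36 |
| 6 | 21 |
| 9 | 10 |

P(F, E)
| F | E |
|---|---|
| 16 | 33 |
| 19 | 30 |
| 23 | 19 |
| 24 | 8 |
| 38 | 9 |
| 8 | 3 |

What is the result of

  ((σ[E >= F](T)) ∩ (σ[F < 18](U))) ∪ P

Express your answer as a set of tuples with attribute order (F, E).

{(1, 9), (16, 33), (19, 30), (23, 19), (24, 8), (38, 9), (8, 3), (9, 10)}

Filtering on E >= F leaves {(1, 9), (14, 35), (15, 27), (9, 10)}.
Filtering on F < 18 leaves {(1, 11), (1, 9), (13, 11), (13, 13), (17, 16), (6, 21), (9, 10)}.
Taking the intersection: {(1, 9), (9, 10)}
Taking the union: {(1, 9), (16, 33), (19, 30), (23, 19), (24, 8), (38, 9), (8, 3), (9, 10)}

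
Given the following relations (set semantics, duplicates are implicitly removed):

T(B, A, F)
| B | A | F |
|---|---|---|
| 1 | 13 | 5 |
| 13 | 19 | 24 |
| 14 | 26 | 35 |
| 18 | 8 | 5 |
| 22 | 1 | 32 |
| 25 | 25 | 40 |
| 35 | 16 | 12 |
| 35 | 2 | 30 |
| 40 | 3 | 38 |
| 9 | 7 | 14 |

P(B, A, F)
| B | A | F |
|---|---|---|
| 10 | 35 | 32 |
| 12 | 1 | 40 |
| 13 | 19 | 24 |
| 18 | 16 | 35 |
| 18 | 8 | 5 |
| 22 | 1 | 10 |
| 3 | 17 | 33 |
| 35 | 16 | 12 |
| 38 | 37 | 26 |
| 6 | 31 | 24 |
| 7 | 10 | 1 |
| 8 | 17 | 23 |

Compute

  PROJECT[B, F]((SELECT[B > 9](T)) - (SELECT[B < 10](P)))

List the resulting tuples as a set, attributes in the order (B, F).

Selection B > 9: {(13, 19, 24), (14, 26, 35), (18, 8, 5), (22, 1, 32), (25, 25, 40), (35, 16, 12), (35, 2, 30), (40, 3, 38)}
Selection B < 10: {(3, 17, 33), (6, 31, 24), (7, 10, 1), (8, 17, 23)}
Difference: {(13, 19, 24), (14, 26, 35), (18, 8, 5), (22, 1, 32), (25, 25, 40), (35, 16, 12), (35, 2, 30), (40, 3, 38)} with {(3, 17, 33), (6, 31, 24), (7, 10, 1), (8, 17, 23)} → {(13, 19, 24), (14, 26, 35), (18, 8, 5), (22, 1, 32), (25, 25, 40), (35, 16, 12), (35, 2, 30), (40, 3, 38)}
Keep only column(s) B, F: {(13, 24), (14, 35), (18, 5), (22, 32), (25, 40), (35, 12), (35, 30), (40, 38)}

{(13, 24), (14, 35), (18, 5), (22, 32), (25, 40), (35, 12), (35, 30), (40, 38)}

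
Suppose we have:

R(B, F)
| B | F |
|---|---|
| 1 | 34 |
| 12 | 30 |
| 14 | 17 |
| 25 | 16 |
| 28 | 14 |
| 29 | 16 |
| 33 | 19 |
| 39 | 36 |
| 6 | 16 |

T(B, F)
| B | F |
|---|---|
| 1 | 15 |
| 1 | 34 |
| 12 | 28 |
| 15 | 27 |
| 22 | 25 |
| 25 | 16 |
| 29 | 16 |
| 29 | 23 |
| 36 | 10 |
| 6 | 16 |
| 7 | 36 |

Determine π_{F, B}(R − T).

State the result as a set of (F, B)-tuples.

{(14, 28), (17, 14), (19, 33), (30, 12), (36, 39)}

Set difference of the two operands is {(12, 30), (14, 17), (28, 14), (33, 19), (39, 36)}.
π[F, B]: project onto (F, B) → {(14, 28), (17, 14), (19, 33), (30, 12), (36, 39)}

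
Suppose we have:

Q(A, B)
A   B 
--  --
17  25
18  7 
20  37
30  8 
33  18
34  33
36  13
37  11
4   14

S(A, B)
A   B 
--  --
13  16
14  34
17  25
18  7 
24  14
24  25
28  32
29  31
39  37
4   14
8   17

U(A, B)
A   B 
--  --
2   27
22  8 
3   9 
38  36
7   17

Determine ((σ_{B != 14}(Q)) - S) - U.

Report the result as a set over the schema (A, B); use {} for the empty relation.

Selection B != 14: {(17, 25), (18, 7), (20, 37), (30, 8), (33, 18), (34, 33), (36, 13), (37, 11)}
Set difference of the two operands is {(20, 37), (30, 8), (33, 18), (34, 33), (36, 13), (37, 11)}.
Set difference of the two operands is {(20, 37), (30, 8), (33, 18), (34, 33), (36, 13), (37, 11)}.

{(20, 37), (30, 8), (33, 18), (34, 33), (36, 13), (37, 11)}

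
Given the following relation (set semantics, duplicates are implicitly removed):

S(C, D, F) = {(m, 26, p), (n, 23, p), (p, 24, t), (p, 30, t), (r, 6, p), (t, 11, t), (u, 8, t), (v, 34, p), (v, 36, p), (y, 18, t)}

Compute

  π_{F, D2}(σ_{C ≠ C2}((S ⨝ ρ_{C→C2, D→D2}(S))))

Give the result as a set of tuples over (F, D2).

{(p, 23), (p, 26), (p, 34), (p, 36), (p, 6), (t, 11), (t, 18), (t, 24), (t, 30), (t, 8)}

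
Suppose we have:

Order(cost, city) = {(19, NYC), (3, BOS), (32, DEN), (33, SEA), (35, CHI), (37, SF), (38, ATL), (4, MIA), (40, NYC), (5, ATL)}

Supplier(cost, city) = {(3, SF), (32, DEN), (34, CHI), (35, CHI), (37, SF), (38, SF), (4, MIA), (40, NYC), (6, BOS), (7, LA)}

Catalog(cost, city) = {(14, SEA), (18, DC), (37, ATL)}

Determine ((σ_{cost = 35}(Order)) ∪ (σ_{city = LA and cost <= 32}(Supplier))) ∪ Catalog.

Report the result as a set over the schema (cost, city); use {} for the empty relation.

Selection cost = 35: {(35, CHI)}
Selection city = LA and cost <= 32: {(7, LA)}
Taking the union: {(35, CHI), (7, LA)}
Taking the union: {(14, SEA), (18, DC), (35, CHI), (37, ATL), (7, LA)}

{(14, SEA), (18, DC), (35, CHI), (37, ATL), (7, LA)}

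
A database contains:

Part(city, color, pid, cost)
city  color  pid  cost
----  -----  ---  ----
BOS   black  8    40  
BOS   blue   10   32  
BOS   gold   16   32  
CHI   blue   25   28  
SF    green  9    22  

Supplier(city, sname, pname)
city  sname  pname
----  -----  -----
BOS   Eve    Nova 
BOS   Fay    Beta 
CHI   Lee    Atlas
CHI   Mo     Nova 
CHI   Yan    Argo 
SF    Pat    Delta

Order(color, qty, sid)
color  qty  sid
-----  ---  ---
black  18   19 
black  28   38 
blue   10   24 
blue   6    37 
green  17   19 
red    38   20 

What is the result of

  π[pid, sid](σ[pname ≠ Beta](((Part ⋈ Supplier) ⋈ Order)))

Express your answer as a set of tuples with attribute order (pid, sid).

Natural join on city: {(BOS, black, 8, 40, Eve, Nova), (BOS, black, 8, 40, Fay, Beta), (BOS, blue, 10, 32, Eve, Nova), (BOS, blue, 10, 32, Fay, Beta), (BOS, gold, 16, 32, Eve, Nova), (BOS, gold, 16, 32, Fay, Beta), (CHI, blue, 25, 28, Lee, Atlas), (CHI, blue, 25, 28, Mo, Nova), (CHI, blue, 25, 28, Yan, Argo), (SF, green, 9, 22, Pat, Delta)}
Natural join on color: {(BOS, black, 8, 40, Eve, Nova, 18, 19), (BOS, black, 8, 40, Eve, Nova, 28, 38), (BOS, black, 8, 40, Fay, Beta, 18, 19), (BOS, black, 8, 40, Fay, Beta, 28, 38), (BOS, blue, 10, 32, Eve, Nova, 10, 24), (BOS, blue, 10, 32, Eve, Nova, 6, 37), (BOS, blue, 10, 32, Fay, Beta, 10, 24), (BOS, blue, 10, 32, Fay, Beta, 6, 37), (CHI, blue, 25, 28, Lee, Atlas, 10, 24), (CHI, blue, 25, 28, Lee, Atlas, 6, 37), (CHI, blue, 25, 28, Mo, Nova, 10, 24), (CHI, blue, 25, 28, Mo, Nova, 6, 37), (CHI, blue, 25, 28, Yan, Argo, 10, 24), (CHI, blue, 25, 28, Yan, Argo, 6, 37), (SF, green, 9, 22, Pat, Delta, 17, 19)}
Selection pname ≠ Beta: {(BOS, black, 8, 40, Eve, Nova, 18, 19), (BOS, black, 8, 40, Eve, Nova, 28, 38), (BOS, blue, 10, 32, Eve, Nova, 10, 24), (BOS, blue, 10, 32, Eve, Nova, 6, 37), (CHI, blue, 25, 28, Lee, Atlas, 10, 24), (CHI, blue, 25, 28, Lee, Atlas, 6, 37), (CHI, blue, 25, 28, Mo, Nova, 10, 24), (CHI, blue, 25, 28, Mo, Nova, 6, 37), (CHI, blue, 25, 28, Yan, Argo, 10, 24), (CHI, blue, 25, 28, Yan, Argo, 6, 37), (SF, green, 9, 22, Pat, Delta, 17, 19)}
π_{pid, sid} gives {(10, 24), (10, 37), (25, 24), (25, 37), (8, 19), (8, 38), (9, 19)} (4 duplicate(s) eliminated).

{(10, 24), (10, 37), (25, 24), (25, 37), (8, 19), (8, 38), (9, 19)}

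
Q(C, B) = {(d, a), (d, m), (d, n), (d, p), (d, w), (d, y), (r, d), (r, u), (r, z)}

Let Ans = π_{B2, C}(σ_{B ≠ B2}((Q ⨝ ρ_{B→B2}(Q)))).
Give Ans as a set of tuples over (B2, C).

{(a, d), (d, r), (m, d), (n, d), (p, d), (u, r), (w, d), (y, d), (z, r)}

ρ[B→B2]: schema becomes (C, B2); tuples unchanged.
Joining Q and ρ_{B→B2}(Q) on C yields {(d, a, a), (d, a, m), (d, a, n), (d, a, p), (d, a, w), (d, a, y), (d, m, a), (d, m, m), (d, m, n), (d, m, p), (d, m, w), (d, m, y), (d, n, a), (d, n, m), (d, n, n), (d, n, p), (d, n, w), (d, n, y), (d, p, a), (d, p, m), (d, p, n), (d, p, p), (d, p, w), (d, p, y), (d, w, a), (d, w, m), (d, w, n), (d, w, p), (d, w, w), (d, w, y), (d, y, a), (d, y, m), (d, y, n), (d, y, p), (d, y, w), (d, y, y), (r, d, d), (r, d, u), (r, d, z), (r, u, d), (r, u, u), (r, u, z), (r, z, d), (r, z, u), (r, z, z)}.
σ[B ≠ B2]: keep tuples satisfying B ≠ B2 → {(d, a, m), (d, a, n), (d, a, p), (d, a, w), (d, a, y), (d, m, a), (d, m, n), (d, m, p), (d, m, w), (d, m, y), (d, n, a), (d, n, m), (d, n, p), (d, n, w), (d, n, y), (d, p, a), (d, p, m), (d, p, n), (d, p, w), (d, p, y), (d, w, a), (d, w, m), (d, w, n), (d, w, p), (d, w, y), (d, y, a), (d, y, m), (d, y, n), (d, y, p), (d, y, w), (r, d, u), (r, d, z), (r, u, d), (r, u, z), (r, z, d), (r, z, u)}
Keep only column(s) B2, C (27 duplicate(s) eliminated): {(a, d), (d, r), (m, d), (n, d), (p, d), (u, r), (w, d), (y, d), (z, r)}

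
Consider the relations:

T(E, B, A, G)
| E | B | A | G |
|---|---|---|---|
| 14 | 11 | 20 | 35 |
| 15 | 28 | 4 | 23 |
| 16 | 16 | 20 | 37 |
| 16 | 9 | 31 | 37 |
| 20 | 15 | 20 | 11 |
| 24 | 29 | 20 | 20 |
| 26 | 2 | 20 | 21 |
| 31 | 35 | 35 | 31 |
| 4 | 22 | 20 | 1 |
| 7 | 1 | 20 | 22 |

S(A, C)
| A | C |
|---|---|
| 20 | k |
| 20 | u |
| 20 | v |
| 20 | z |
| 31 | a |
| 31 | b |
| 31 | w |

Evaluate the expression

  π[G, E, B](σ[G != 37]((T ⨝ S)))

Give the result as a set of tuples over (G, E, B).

Joining T and S on A yields {(14, 11, 20, 35, k), (14, 11, 20, 35, u), (14, 11, 20, 35, v), (14, 11, 20, 35, z), (16, 16, 20, 37, k), (16, 16, 20, 37, u), (16, 16, 20, 37, v), (16, 16, 20, 37, z), (16, 9, 31, 37, a), (16, 9, 31, 37, b), (16, 9, 31, 37, w), (20, 15, 20, 11, k), (20, 15, 20, 11, u), (20, 15, 20, 11, v), (20, 15, 20, 11, z), (24, 29, 20, 20, k), (24, 29, 20, 20, u), (24, 29, 20, 20, v), (24, 29, 20, 20, z), (26, 2, 20, 21, k), (26, 2, 20, 21, u), (26, 2, 20, 21, v), (26, 2, 20, 21, z), (4, 22, 20, 1, k), (4, 22, 20, 1, u), (4, 22, 20, 1, v), (4, 22, 20, 1, z), (7, 1, 20, 22, k), (7, 1, 20, 22, u), (7, 1, 20, 22, v), (7, 1, 20, 22, z)}.
Selection G != 37: {(14, 11, 20, 35, k), (14, 11, 20, 35, u), (14, 11, 20, 35, v), (14, 11, 20, 35, z), (20, 15, 20, 11, k), (20, 15, 20, 11, u), (20, 15, 20, 11, v), (20, 15, 20, 11, z), (24, 29, 20, 20, k), (24, 29, 20, 20, u), (24, 29, 20, 20, v), (24, 29, 20, 20, z), (26, 2, 20, 21, k), (26, 2, 20, 21, u), (26, 2, 20, 21, v), (26, 2, 20, 21, z), (4, 22, 20, 1, k), (4, 22, 20, 1, u), (4, 22, 20, 1, v), (4, 22, 20, 1, z), (7, 1, 20, 22, k), (7, 1, 20, 22, u), (7, 1, 20, 22, v), (7, 1, 20, 22, z)}
Projecting to G, E, B (18 duplicate(s) eliminated): {(1, 4, 22), (11, 20, 15), (20, 24, 29), (21, 26, 2), (22, 7, 1), (35, 14, 11)}

{(1, 4, 22), (11, 20, 15), (20, 24, 29), (21, 26, 2), (22, 7, 1), (35, 14, 11)}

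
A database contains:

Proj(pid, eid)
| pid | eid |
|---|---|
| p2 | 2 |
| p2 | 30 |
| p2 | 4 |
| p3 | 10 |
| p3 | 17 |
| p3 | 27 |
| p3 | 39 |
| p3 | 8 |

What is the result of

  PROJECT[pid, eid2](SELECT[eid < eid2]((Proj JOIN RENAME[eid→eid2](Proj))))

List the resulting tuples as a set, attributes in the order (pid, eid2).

{(p2, 30), (p2, 4), (p3, 10), (p3, 17), (p3, 27), (p3, 39)}

ρ[eid→eid2]: schema becomes (pid, eid2); tuples unchanged.
Joining Proj and RENAME[eid→eid2](Proj) on pid yields {(p2, 2, 2), (p2, 2, 30), (p2, 2, 4), (p2, 30, 2), (p2, 30, 30), (p2, 30, 4), (p2, 4, 2), (p2, 4, 30), (p2, 4, 4), (p3, 10, 10), (p3, 10, 17), (p3, 10, 27), (p3, 10, 39), (p3, 10, 8), (p3, 17, 10), (p3, 17, 17), (p3, 17, 27), (p3, 17, 39), (p3, 17, 8), (p3, 27, 10), (p3, 27, 17), (p3, 27, 27), (p3, 27, 39), (p3, 27, 8), (p3, 39, 10), (p3, 39, 17), (p3, 39, 27), (p3, 39, 39), (p3, 39, 8), (p3, 8, 10), (p3, 8, 17), (p3, 8, 27), (p3, 8, 39), (p3, 8, 8)}.
Filtering on eid < eid2 leaves {(p2, 2, 30), (p2, 2, 4), (p2, 4, 30), (p3, 10, 17), (p3, 10, 27), (p3, 10, 39), (p3, 17, 27), (p3, 17, 39), (p3, 27, 39), (p3, 8, 10), (p3, 8, 17), (p3, 8, 27), (p3, 8, 39)}.
Keep only column(s) pid, eid2 (7 duplicate(s) eliminated): {(p2, 30), (p2, 4), (p3, 10), (p3, 17), (p3, 27), (p3, 39)}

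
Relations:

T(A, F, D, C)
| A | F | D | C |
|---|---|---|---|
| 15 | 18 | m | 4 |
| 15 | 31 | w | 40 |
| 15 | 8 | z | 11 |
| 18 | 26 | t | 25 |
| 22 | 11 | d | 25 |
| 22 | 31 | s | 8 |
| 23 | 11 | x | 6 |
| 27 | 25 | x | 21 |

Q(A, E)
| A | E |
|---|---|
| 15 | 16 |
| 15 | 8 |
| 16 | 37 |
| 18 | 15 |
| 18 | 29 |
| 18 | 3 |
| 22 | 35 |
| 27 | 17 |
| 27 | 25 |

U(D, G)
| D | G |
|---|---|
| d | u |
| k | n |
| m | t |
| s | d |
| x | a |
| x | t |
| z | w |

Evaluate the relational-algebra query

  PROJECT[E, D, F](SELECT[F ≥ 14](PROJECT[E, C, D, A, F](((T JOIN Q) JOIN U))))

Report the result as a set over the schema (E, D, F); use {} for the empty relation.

{(16, m, 18), (17, x, 25), (25, x, 25), (35, s, 31), (8, m, 18)}

T ⋈ Q (natural join on A): {(15, 18, m, 4, 16), (15, 18, m, 4, 8), (15, 31, w, 40, 16), (15, 31, w, 40, 8), (15, 8, z, 11, 16), (15, 8, z, 11, 8), (18, 26, t, 25, 15), (18, 26, t, 25, 29), (18, 26, t, 25, 3), (22, 11, d, 25, 35), (22, 31, s, 8, 35), (27, 25, x, 21, 17), (27, 25, x, 21, 25)}
(T JOIN Q) ⋈ U (natural join on D): {(15, 18, m, 4, 16, t), (15, 18, m, 4, 8, t), (15, 8, z, 11, 16, w), (15, 8, z, 11, 8, w), (22, 11, d, 25, 35, u), (22, 31, s, 8, 35, d), (27, 25, x, 21, 17, a), (27, 25, x, 21, 17, t), (27, 25, x, 21, 25, a), (27, 25, x, 21, 25, t)}
π[E, C, D, A, F]: project onto (E, C, D, A, F) (2 duplicate(s) eliminated) → {(16, 11, z, 15, 8), (16, 4, m, 15, 18), (17, 21, x, 27, 25), (25, 21, x, 27, 25), (35, 25, d, 22, 11), (35, 8, s, 22, 31), (8, 11, z, 15, 8), (8, 4, m, 15, 18)}
Selection F ≥ 14: {(16, 4, m, 15, 18), (17, 21, x, 27, 25), (25, 21, x, 27, 25), (35, 8, s, 22, 31), (8, 4, m, 15, 18)}
π[E, D, F]: project onto (E, D, F) → {(16, m, 18), (17, x, 25), (25, x, 25), (35, s, 31), (8, m, 18)}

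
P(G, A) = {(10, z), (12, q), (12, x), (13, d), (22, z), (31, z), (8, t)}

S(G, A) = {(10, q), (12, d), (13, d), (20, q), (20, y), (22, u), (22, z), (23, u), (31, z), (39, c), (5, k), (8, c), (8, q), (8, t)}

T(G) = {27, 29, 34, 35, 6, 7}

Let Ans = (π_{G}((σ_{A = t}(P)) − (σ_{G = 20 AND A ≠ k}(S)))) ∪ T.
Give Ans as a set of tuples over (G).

{27, 29, 34, 35, 6, 7, 8}

Apply σ_{A = t}; surviving tuples: {(8, t)}
Apply σ_{G = 20 AND A ≠ k}; surviving tuples: {(20, q), (20, y)}
Set difference of the two operands is {(8, t)}.
Keep only column(s) G: {8}
Set union of the two operands is {27, 29, 34, 35, 6, 7, 8}.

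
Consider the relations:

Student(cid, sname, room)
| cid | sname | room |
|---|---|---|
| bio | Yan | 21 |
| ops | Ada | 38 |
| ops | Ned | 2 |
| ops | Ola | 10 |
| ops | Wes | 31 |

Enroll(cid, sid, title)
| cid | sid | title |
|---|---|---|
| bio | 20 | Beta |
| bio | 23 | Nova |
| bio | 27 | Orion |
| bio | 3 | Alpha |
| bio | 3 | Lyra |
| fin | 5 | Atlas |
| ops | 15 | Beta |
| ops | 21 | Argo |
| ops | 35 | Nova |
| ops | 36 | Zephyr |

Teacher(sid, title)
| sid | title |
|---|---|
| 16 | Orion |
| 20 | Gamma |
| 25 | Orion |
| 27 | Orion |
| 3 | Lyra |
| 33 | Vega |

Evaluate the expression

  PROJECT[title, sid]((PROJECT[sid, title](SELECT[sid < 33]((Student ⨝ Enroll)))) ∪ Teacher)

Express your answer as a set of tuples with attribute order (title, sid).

Natural join on cid: {(bio, Yan, 21, 20, Beta), (bio, Yan, 21, 23, Nova), (bio, Yan, 21, 27, Orion), (bio, Yan, 21, 3, Alpha), (bio, Yan, 21, 3, Lyra), (ops, Ada, 38, 15, Beta), (ops, Ada, 38, 21, Argo), (ops, Ada, 38, 35, Nova), (ops, Ada, 38, 36, Zephyr), (ops, Ned, 2, 15, Beta), (ops, Ned, 2, 21, Argo), (ops, Ned, 2, 35, Nova), (ops, Ned, 2, 36, Zephyr), (ops, Ola, 10, 15, Beta), (ops, Ola, 10, 21, Argo), (ops, Ola, 10, 35, Nova), (ops, Ola, 10, 36, Zephyr), (ops, Wes, 31, 15, Beta), (ops, Wes, 31, 21, Argo), (ops, Wes, 31, 35, Nova), (ops, Wes, 31, 36, Zephyr)}
Selection sid < 33: {(bio, Yan, 21, 20, Beta), (bio, Yan, 21, 23, Nova), (bio, Yan, 21, 27, Orion), (bio, Yan, 21, 3, Alpha), (bio, Yan, 21, 3, Lyra), (ops, Ada, 38, 15, Beta), (ops, Ada, 38, 21, Argo), (ops, Ned, 2, 15, Beta), (ops, Ned, 2, 21, Argo), (ops, Ola, 10, 15, Beta), (ops, Ola, 10, 21, Argo), (ops, Wes, 31, 15, Beta), (ops, Wes, 31, 21, Argo)}
π[sid, title]: project onto (sid, title) (6 duplicate(s) eliminated) → {(15, Beta), (20, Beta), (21, Argo), (23, Nova), (27, Orion), (3, Alpha), (3, Lyra)}
Set union of the two operands is {(15, Beta), (16, Orion), (20, Beta), (20, Gamma), (21, Argo), (23, Nova), (25, Orion), (27, Orion), (3, Alpha), (3, Lyra), (33, Vega)}.
π[title, sid]: project onto (title, sid) → {(Alpha, 3), (Argo, 21), (Beta, 15), (Beta, 20), (Gamma, 20), (Lyra, 3), (Nova, 23), (Orion, 16), (Orion, 25), (Orion, 27), (Vega, 33)}

{(Alpha, 3), (Argo, 21), (Beta, 15), (Beta, 20), (Gamma, 20), (Lyra, 3), (Nova, 23), (Orion, 16), (Orion, 25), (Orion, 27), (Vega, 33)}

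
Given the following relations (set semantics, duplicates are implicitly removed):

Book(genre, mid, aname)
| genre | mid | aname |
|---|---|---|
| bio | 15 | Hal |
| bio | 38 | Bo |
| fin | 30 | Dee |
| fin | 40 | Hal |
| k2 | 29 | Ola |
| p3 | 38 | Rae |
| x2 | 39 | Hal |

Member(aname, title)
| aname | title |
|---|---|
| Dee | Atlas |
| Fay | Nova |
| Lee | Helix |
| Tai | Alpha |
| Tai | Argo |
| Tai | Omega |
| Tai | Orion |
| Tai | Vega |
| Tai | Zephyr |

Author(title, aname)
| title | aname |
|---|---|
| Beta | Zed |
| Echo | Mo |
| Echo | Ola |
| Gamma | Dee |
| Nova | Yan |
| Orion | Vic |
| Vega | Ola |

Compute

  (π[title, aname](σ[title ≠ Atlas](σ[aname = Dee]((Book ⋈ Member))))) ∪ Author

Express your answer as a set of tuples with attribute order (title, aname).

Natural join on aname: {(fin, 30, Dee, Atlas)}
σ[aname = Dee]: keep tuples satisfying aname = Dee → {(fin, 30, Dee, Atlas)}
σ[title ≠ Atlas]: keep tuples satisfying title ≠ Atlas → {}
π_{title, aname} gives {}.
Taking the union: {(Beta, Zed), (Echo, Mo), (Echo, Ola), (Gamma, Dee), (Nova, Yan), (Orion, Vic), (Vega, Ola)}

{(Beta, Zed), (Echo, Mo), (Echo, Ola), (Gamma, Dee), (Nova, Yan), (Orion, Vic), (Vega, Ola)}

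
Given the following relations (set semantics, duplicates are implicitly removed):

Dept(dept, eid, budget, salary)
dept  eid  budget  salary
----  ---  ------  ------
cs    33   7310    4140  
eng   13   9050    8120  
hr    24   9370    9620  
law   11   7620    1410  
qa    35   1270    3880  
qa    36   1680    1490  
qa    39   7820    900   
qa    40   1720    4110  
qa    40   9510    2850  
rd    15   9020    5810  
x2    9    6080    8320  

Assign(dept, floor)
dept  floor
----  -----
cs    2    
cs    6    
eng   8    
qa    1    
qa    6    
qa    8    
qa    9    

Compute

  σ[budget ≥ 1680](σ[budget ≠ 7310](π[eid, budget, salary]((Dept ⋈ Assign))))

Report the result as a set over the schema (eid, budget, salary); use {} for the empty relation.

Dept ⋈ Assign (natural join on dept): {(cs, 33, 7310, 4140, 2), (cs, 33, 7310, 4140, 6), (eng, 13, 9050, 8120, 8), (qa, 35, 1270, 3880, 1), (qa, 35, 1270, 3880, 6), (qa, 35, 1270, 3880, 8), (qa, 35, 1270, 3880, 9), (qa, 36, 1680, 1490, 1), (qa, 36, 1680, 1490, 6), (qa, 36, 1680, 1490, 8), (qa, 36, 1680, 1490, 9), (qa, 39, 7820, 900, 1), (qa, 39, 7820, 900, 6), (qa, 39, 7820, 900, 8), (qa, 39, 7820, 900, 9), (qa, 40, 1720, 4110, 1), (qa, 40, 1720, 4110, 6), (qa, 40, 1720, 4110, 8), (qa, 40, 1720, 4110, 9), (qa, 40, 9510, 2850, 1), (qa, 40, 9510, 2850, 6), (qa, 40, 9510, 2850, 8), (qa, 40, 9510, 2850, 9)}
π_{eid, budget, salary} gives {(13, 9050, 8120), (33, 7310, 4140), (35, 1270, 3880), (36, 1680, 1490), (39, 7820, 900), (40, 1720, 4110), (40, 9510, 2850)} (16 duplicate(s) eliminated).
Filtering on budget ≠ 7310 leaves {(13, 9050, 8120), (35, 1270, 3880), (36, 1680, 1490), (39, 7820, 900), (40, 1720, 4110), (40, 9510, 2850)}.
Filtering on budget ≥ 1680 leaves {(13, 9050, 8120), (36, 1680, 1490), (39, 7820, 900), (40, 1720, 4110), (40, 9510, 2850)}.

{(13, 9050, 8120), (36, 1680, 1490), (39, 7820, 900), (40, 1720, 4110), (40, 9510, 2850)}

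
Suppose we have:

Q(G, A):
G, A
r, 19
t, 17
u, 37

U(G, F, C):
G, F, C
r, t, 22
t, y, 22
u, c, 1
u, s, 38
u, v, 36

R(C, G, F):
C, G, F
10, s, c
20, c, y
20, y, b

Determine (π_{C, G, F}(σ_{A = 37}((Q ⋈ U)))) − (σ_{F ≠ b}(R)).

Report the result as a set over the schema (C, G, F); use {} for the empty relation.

{(1, u, c), (36, u, v), (38, u, s)}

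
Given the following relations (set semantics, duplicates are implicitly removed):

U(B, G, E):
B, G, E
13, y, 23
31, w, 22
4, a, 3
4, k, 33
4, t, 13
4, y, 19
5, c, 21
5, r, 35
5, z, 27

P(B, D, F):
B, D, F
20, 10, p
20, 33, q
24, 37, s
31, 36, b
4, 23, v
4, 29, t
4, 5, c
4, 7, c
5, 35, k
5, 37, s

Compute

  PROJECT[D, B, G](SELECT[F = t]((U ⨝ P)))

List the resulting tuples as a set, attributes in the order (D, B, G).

{(29, 4, a), (29, 4, k), (29, 4, t), (29, 4, y)}

U ⋈ P (natural join on B): {(31, w, 22, 36, b), (4, a, 3, 23, v), (4, a, 3, 29, t), (4, a, 3, 5, c), (4, a, 3, 7, c), (4, k, 33, 23, v), (4, k, 33, 29, t), (4, k, 33, 5, c), (4, k, 33, 7, c), (4, t, 13, 23, v), (4, t, 13, 29, t), (4, t, 13, 5, c), (4, t, 13, 7, c), (4, y, 19, 23, v), (4, y, 19, 29, t), (4, y, 19, 5, c), (4, y, 19, 7, c), (5, c, 21, 35, k), (5, c, 21, 37, s), (5, r, 35, 35, k), (5, r, 35, 37, s), (5, z, 27, 35, k), (5, z, 27, 37, s)}
Filtering on F = t leaves {(4, a, 3, 29, t), (4, k, 33, 29, t), (4, t, 13, 29, t), (4, y, 19, 29, t)}.
π[D, B, G]: project onto (D, B, G) → {(29, 4, a), (29, 4, k), (29, 4, t), (29, 4, y)}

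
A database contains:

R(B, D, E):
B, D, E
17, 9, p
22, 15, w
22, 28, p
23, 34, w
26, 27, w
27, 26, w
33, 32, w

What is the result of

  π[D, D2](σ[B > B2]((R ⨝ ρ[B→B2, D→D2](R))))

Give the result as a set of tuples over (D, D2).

{(26, 15), (26, 27), (26, 34), (27, 15), (27, 34), (28, 9), (32, 15), (32, 26), (32, 27), (32, 34), (34, 15)}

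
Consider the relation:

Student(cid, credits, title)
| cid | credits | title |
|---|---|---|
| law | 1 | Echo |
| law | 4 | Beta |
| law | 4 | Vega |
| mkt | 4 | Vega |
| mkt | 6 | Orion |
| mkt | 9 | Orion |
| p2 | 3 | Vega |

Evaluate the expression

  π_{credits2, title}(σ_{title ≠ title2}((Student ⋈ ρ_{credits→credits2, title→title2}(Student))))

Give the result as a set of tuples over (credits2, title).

ρ[credits→credits2, title→title2]: schema becomes (cid, credits2, title2); tuples unchanged.
Natural join on cid: {(law, 1, Echo, 1, Echo), (law, 1, Echo, 4, Beta), (law, 1, Echo, 4, Vega), (law, 4, Beta, 1, Echo), (law, 4, Beta, 4, Beta), (law, 4, Beta, 4, Vega), (law, 4, Vega, 1, Echo), (law, 4, Vega, 4, Beta), (law, 4, Vega, 4, Vega), (mkt, 4, Vega, 4, Vega), (mkt, 4, Vega, 6, Orion), (mkt, 4, Vega, 9, Orion), (mkt, 6, Orion, 4, Vega), (mkt, 6, Orion, 6, Orion), (mkt, 6, Orion, 9, Orion), (mkt, 9, Orion, 4, Vega), (mkt, 9, Orion, 6, Orion), (mkt, 9, Orion, 9, Orion), (p2, 3, Vega, 3, Vega)}
Filtering on title ≠ title2 leaves {(law, 1, Echo, 4, Beta), (law, 1, Echo, 4, Vega), (law, 4, Beta, 1, Echo), (law, 4, Beta, 4, Vega), (law, 4, Vega, 1, Echo), (law, 4, Vega, 4, Beta), (mkt, 4, Vega, 6, Orion), (mkt, 4, Vega, 9, Orion), (mkt, 6, Orion, 4, Vega), (mkt, 9, Orion, 4, Vega)}.
π_{credits2, title} gives {(1, Beta), (1, Vega), (4, Beta), (4, Echo), (4, Orion), (4, Vega), (6, Vega), (9, Vega)} (2 duplicate(s) eliminated).

{(1, Beta), (1, Vega), (4, Beta), (4, Echo), (4, Orion), (4, Vega), (6, Vega), (9, Vega)}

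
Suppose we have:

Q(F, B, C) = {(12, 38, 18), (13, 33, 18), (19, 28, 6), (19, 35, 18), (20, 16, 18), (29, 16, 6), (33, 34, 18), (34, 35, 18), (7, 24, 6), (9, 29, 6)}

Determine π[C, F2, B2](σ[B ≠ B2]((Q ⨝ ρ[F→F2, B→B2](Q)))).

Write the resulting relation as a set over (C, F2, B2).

{(18, 12, 38), (18, 13, 33), (18, 19, 35), (18, 20, 16), (18, 33, 34), (18, 34, 35), (6, 19, 28), (6, 29, 16), (6, 7, 24), (6, 9, 29)}

ρ[F→F2, B→B2]: schema becomes (F2, B2, C); tuples unchanged.
Q ⋈ ρ[F→F2, B→B2](Q) (natural join on C): {(12, 38, 18, 12, 38), (12, 38, 18, 13, 33), (12, 38, 18, 19, 35), (12, 38, 18, 20, 16), (12, 38, 18, 33, 34), (12, 38, 18, 34, 35), (13, 33, 18, 12, 38), (13, 33, 18, 13, 33), (13, 33, 18, 19, 35), (13, 33, 18, 20, 16), (13, 33, 18, 33, 34), (13, 33, 18, 34, 35), (19, 28, 6, 19, 28), (19, 28, 6, 29, 16), (19, 28, 6, 7, 24), (19, 28, 6, 9, 29), (19, 35, 18, 12, 38), (19, 35, 18, 13, 33), (19, 35, 18, 19, 35), (19, 35, 18, 20, 16), (19, 35, 18, 33, 34), (19, 35, 18, 34, 35), (20, 16, 18, 12, 38), (20, 16, 18, 13, 33), (20, 16, 18, 19, 35), (20, 16, 18, 20, 16), (20, 16, 18, 33, 34), (20, 16, 18, 34, 35), (29, 16, 6, 19, 28), (29, 16, 6, 29, 16), (29, 16, 6, 7, 24), (29, 16, 6, 9, 29), (33, 34, 18, 12, 38), (33, 34, 18, 13, 33), (33, 34, 18, 19, 35), (33, 34, 18, 20, 16), (33, 34, 18, 33, 34), (33, 34, 18, 34, 35), (34, 35, 18, 12, 38), (34, 35, 18, 13, 33), (34, 35, 18, 19, 35), (34, 35, 18, 20, 16), (34, 35, 18, 33, 34), (34, 35, 18, 34, 35), (7, 24, 6, 19, 28), (7, 24, 6, 29, 16), (7, 24, 6, 7, 24), (7, 24, 6, 9, 29), (9, 29, 6, 19, 28), (9, 29, 6, 29, 16), (9, 29, 6, 7, 24), (9, 29, 6, 9, 29)}
Apply σ_{B ≠ B2}; surviving tuples: {(12, 38, 18, 13, 33), (12, 38, 18, 19, 35), (12, 38, 18, 20, 16), (12, 38, 18, 33, 34), (12, 38, 18, 34, 35), (13, 33, 18, 12, 38), (13, 33, 18, 19, 35), (13, 33, 18, 20, 16), (13, 33, 18, 33, 34), (13, 33, 18, 34, 35), (19, 28, 6, 29, 16), (19, 28, 6, 7, 24), (19, 28, 6, 9, 29), (19, 35, 18, 12, 38), (19, 35, 18, 13, 33), (19, 35, 18, 20, 16), (19, 35, 18, 33, 34), (20, 16, 18, 12, 38), (20, 16, 18, 13, 33), (20, 16, 18, 19, 35), (20, 16, 18, 33, 34), (20, 16, 18, 34, 35), (29, 16, 6, 19, 28), (29, 16, 6, 7, 24), (29, 16, 6, 9, 29), (33, 34, 18, 12, 38), (33, 34, 18, 13, 33), (33, 34, 18, 19, 35), (33, 34, 18, 20, 16), (33, 34, 18, 34, 35), (34, 35, 18, 12, 38), (34, 35, 18, 13, 33), (34, 35, 18, 20, 16), (34, 35, 18, 33, 34), (7, 24, 6, 19, 28), (7, 24, 6, 29, 16), (7, 24, 6, 9, 29), (9, 29, 6, 19, 28), (9, 29, 6, 29, 16), (9, 29, 6, 7, 24)}
π[C, F2, B2]: project onto (C, F2, B2) (30 duplicate(s) eliminated) → {(18, 12, 38), (18, 13, 33), (18, 19, 35), (18, 20, 16), (18, 33, 34), (18, 34, 35), (6, 19, 28), (6, 29, 16), (6, 7, 24), (6, 9, 29)}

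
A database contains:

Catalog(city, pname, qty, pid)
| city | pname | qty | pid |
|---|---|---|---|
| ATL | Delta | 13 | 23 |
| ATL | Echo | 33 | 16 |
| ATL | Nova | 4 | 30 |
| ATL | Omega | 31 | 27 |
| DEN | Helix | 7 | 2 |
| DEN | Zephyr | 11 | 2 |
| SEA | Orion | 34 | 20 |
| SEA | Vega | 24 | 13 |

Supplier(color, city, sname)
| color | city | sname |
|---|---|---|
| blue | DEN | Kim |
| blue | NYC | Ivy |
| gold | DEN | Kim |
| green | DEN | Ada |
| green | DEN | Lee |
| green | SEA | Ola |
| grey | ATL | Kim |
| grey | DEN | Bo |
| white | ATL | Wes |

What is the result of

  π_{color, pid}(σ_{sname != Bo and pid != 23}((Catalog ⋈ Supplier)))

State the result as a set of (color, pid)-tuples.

Joining Catalog and Supplier on city yields {(ATL, Delta, 13, 23, grey, Kim), (ATL, Delta, 13, 23, white, Wes), (ATL, Echo, 33, 16, grey, Kim), (ATL, Echo, 33, 16, white, Wes), (ATL, Nova, 4, 30, grey, Kim), (ATL, Nova, 4, 30, white, Wes), (ATL, Omega, 31, 27, grey, Kim), (ATL, Omega, 31, 27, white, Wes), (DEN, Helix, 7, 2, blue, Kim), (DEN, Helix, 7, 2, gold, Kim), (DEN, Helix, 7, 2, green, Ada), (DEN, Helix, 7, 2, green, Lee), (DEN, Helix, 7, 2, grey, Bo), (DEN, Zephyr, 11, 2, blue, Kim), (DEN, Zephyr, 11, 2, gold, Kim), (DEN, Zephyr, 11, 2, green, Ada), (DEN, Zephyr, 11, 2, green, Lee), (DEN, Zephyr, 11, 2, grey, Bo), (SEA, Orion, 34, 20, green, Ola), (SEA, Vega, 24, 13, green, Ola)}.
Apply σ_{sname != Bo and pid != 23}; surviving tuples: {(ATL, Echo, 33, 16, grey, Kim), (ATL, Echo, 33, 16, white, Wes), (ATL, Nova, 4, 30, grey, Kim), (ATL, Nova, 4, 30, white, Wes), (ATL, Omega, 31, 27, grey, Kim), (ATL, Omega, 31, 27, white, Wes), (DEN, Helix, 7, 2, blue, Kim), (DEN, Helix, 7, 2, gold, Kim), (DEN, Helix, 7, 2, green, Ada), (DEN, Helix, 7, 2, green, Lee), (DEN, Zephyr, 11, 2, blue, Kim), (DEN, Zephyr, 11, 2, gold, Kim), (DEN, Zephyr, 11, 2, green, Ada), (DEN, Zephyr, 11, 2, green, Lee), (SEA, Orion, 34, 20, green, Ola), (SEA, Vega, 24, 13, green, Ola)}
Keep only column(s) color, pid (5 duplicate(s) eliminated): {(blue, 2), (gold, 2), (green, 13), (green, 2), (green, 20), (grey, 16), (grey, 27), (grey, 30), (white, 16), (white, 27), (white, 30)}

{(blue, 2), (gold, 2), (green, 13), (green, 2), (green, 20), (grey, 16), (grey, 27), (grey, 30), (white, 16), (white, 27), (white, 30)}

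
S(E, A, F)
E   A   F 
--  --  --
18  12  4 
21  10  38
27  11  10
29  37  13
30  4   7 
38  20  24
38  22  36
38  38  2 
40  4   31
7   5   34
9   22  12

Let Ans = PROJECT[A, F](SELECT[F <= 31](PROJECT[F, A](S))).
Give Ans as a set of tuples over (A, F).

{(11, 10), (12, 4), (20, 24), (22, 12), (37, 13), (38, 2), (4, 31), (4, 7)}

π_{F, A} gives {(10, 11), (12, 22), (13, 37), (2, 38), (24, 20), (31, 4), (34, 5), (36, 22), (38, 10), (4, 12), (7, 4)}.
σ[F <= 31]: keep tuples satisfying F <= 31 → {(10, 11), (12, 22), (13, 37), (2, 38), (24, 20), (31, 4), (4, 12), (7, 4)}
π_{A, F} gives {(11, 10), (12, 4), (20, 24), (22, 12), (37, 13), (38, 2), (4, 31), (4, 7)}.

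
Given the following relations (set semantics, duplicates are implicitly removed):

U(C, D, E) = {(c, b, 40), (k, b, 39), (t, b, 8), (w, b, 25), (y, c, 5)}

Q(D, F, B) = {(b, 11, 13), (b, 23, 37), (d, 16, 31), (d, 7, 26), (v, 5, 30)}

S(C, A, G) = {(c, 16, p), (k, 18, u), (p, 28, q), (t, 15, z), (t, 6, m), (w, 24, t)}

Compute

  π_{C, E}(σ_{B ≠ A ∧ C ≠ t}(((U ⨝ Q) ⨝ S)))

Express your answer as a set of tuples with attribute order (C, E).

{(c, 40), (k, 39), (w, 25)}

U ⋈ Q (natural join on D): {(c, b, 40, 11, 13), (c, b, 40, 23, 37), (k, b, 39, 11, 13), (k, b, 39, 23, 37), (t, b, 8, 11, 13), (t, b, 8, 23, 37), (w, b, 25, 11, 13), (w, b, 25, 23, 37)}
(U ⨝ Q) ⋈ S (natural join on C): {(c, b, 40, 11, 13, 16, p), (c, b, 40, 23, 37, 16, p), (k, b, 39, 11, 13, 18, u), (k, b, 39, 23, 37, 18, u), (t, b, 8, 11, 13, 15, z), (t, b, 8, 11, 13, 6, m), (t, b, 8, 23, 37, 15, z), (t, b, 8, 23, 37, 6, m), (w, b, 25, 11, 13, 24, t), (w, b, 25, 23, 37, 24, t)}
σ[B ≠ A ∧ C ≠ t]: keep tuples satisfying B ≠ A ∧ C ≠ t → {(c, b, 40, 11, 13, 16, p), (c, b, 40, 23, 37, 16, p), (k, b, 39, 11, 13, 18, u), (k, b, 39, 23, 37, 18, u), (w, b, 25, 11, 13, 24, t), (w, b, 25, 23, 37, 24, t)}
π_{C, E} gives {(c, 40), (k, 39), (w, 25)} (3 duplicate(s) eliminated).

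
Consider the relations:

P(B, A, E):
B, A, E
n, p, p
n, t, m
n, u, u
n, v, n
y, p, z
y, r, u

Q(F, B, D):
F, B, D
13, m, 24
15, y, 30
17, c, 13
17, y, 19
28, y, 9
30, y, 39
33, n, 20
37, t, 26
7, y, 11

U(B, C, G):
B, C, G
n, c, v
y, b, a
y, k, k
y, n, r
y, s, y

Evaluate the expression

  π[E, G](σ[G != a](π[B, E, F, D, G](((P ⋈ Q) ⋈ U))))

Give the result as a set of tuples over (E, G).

Natural join on B: {(n, p, p, 33, 20), (n, t, m, 33, 20), (n, u, u, 33, 20), (n, v, n, 33, 20), (y, p, z, 15, 30), (y, p, z, 17, 19), (y, p, z, 28, 9), (y, p, z, 30, 39), (y, p, z, 7, 11), (y, r, u, 15, 30), (y, r, u, 17, 19), (y, r, u, 28, 9), (y, r, u, 30, 39), (y, r, u, 7, 11)}
Natural join on B: {(n, p, p, 33, 20, c, v), (n, t, m, 33, 20, c, v), (n, u, u, 33, 20, c, v), (n, v, n, 33, 20, c, v), (y, p, z, 15, 30, b, a), (y, p, z, 15, 30, k, k), (y, p, z, 15, 30, n, r), (y, p, z, 15, 30, s, y), (y, p, z, 17, 19, b, a), (y, p, z, 17, 19, k, k), (y, p, z, 17, 19, n, r), (y, p, z, 17, 19, s, y), (y, p, z, 28, 9, b, a), (y, p, z, 28, 9, k, k), (y, p, z, 28, 9, n, r), (y, p, z, 28, 9, s, y), (y, p, z, 30, 39, b, a), (y, p, z, 30, 39, k, k), (y, p, z, 30, 39, n, r), (y, p, z, 30, 39, s, y), (y, p, z, 7, 11, b, a), (y, p, z, 7, 11, k, k), (y, p, z, 7, 11, n, r), (y, p, z, 7, 11, s, y), (y, r, u, 15, 30, b, a), (y, r, u, 15, 30, k, k), (y, r, u, 15, 30, n, r), (y, r, u, 15, 30, s, y), (y, r, u, 17, 19, b, a), (y, r, u, 17, 19, k, k), (y, r, u, 17, 19, n, r), (y, r, u, 17, 19, s, y), (y, r, u, 28, 9, b, a), (y, r, u, 28, 9, k, k), (y, r, u, 28, 9, n, r), (y, r, u, 28, 9, s, y), (y, r, u, 30, 39, b, a), (y, r, u, 30, 39, k, k), (y, r, u, 30, 39, n, r), (y, r, u, 30, 39, s, y), (y, r, u, 7, 11, b, a), (y, r, u, 7, 11, k, k), (y, r, u, 7, 11, n, r), (y, r, u, 7, 11, s, y)}
π[B, E, F, D, G]: project onto (B, E, F, D, G) → {(n, m, 33, 20, v), (n, n, 33, 20, v), (n, p, 33, 20, v), (n, u, 33, 20, v), (y, u, 15, 30, a), (y, u, 15, 30, k), (y, u, 15, 30, r), (y, u, 15, 30, y), (y, u, 17, 19, a), (y, u, 17, 19, k), (y, u, 17, 19, r), (y, u, 17, 19, y), (y, u, 28, 9, a), (y, u, 28, 9, k), (y, u, 28, 9, r), (y, u, 28, 9, y), (y, u, 30, 39, a), (y, u, 30, 39, k), (y, u, 30, 39, r), (y, u, 30, 39, y), (y, u, 7, 11, a), (y, u, 7, 11, k), (y, u, 7, 11, r), (y, u, 7, 11, y), (y, z, 15, 30, a), (y, z, 15, 30, k), (y, z, 15, 30, r), (y, z, 15, 30, y), (y, z, 17, 19, a), (y, z, 17, 19, k), (y, z, 17, 19, r), (y, z, 17, 19, y), (y, z, 28, 9, a), (y, z, 28, 9, k), (y, z, 28, 9, r), (y, z, 28, 9, y), (y, z, 30, 39, a), (y, z, 30, 39, k), (y, z, 30, 39, r), (y, z, 30, 39, y), (y, z, 7, 11, a), (y, z, 7, 11, k), (y, z, 7, 11, r), (y, z, 7, 11, y)}
Apply σ_{G != a}; surviving tuples: {(n, m, 33, 20, v), (n, n, 33, 20, v), (n, p, 33, 20, v), (n, u, 33, 20, v), (y, u, 15, 30, k), (y, u, 15, 30, r), (y, u, 15, 30, y), (y, u, 17, 19, k), (y, u, 17, 19, r), (y, u, 17, 19, y), (y, u, 28, 9, k), (y, u, 28, 9, r), (y, u, 28, 9, y), (y, u, 30, 39, k), (y, u, 30, 39, r), (y, u, 30, 39, y), (y, u, 7, 11, k), (y, u, 7, 11, r), (y, u, 7, 11, y), (y, z, 15, 30, k), (y, z, 15, 30, r), (y, z, 15, 30, y), (y, z, 17, 19, k), (y, z, 17, 19, r), (y, z, 17, 19, y), (y, z, 28, 9, k), (y, z, 28, 9, r), (y, z, 28, 9, y), (y, z, 30, 39, k), (y, z, 30, 39, r), (y, z, 30, 39, y), (y, z, 7, 11, k), (y, z, 7, 11, r), (y, z, 7, 11, y)}
π[E, G]: project onto (E, G) (24 duplicate(s) eliminated) → {(m, v), (n, v), (p, v), (u, k), (u, r), (u, v), (u, y), (z, k), (z, r), (z, y)}

{(m, v), (n, v), (p, v), (u, k), (u, r), (u, v), (u, y), (z, k), (z, r), (z, y)}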